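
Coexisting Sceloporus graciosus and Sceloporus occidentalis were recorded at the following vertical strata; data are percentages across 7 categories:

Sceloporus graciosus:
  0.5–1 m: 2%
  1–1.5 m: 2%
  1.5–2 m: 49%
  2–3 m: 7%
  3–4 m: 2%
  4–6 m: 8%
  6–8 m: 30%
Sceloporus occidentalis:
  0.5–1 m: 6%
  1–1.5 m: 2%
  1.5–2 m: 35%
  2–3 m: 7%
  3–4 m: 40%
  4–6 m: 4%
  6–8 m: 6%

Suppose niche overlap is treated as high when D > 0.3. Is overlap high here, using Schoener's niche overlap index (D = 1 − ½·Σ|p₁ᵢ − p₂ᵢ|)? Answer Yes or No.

Convert percentages to proportions (divide by 100).
Σ|p₁ᵢ − p₂ᵢ| = 0.04 + 0.00 + 0.14 + 0.00 + 0.38 + 0.04 + 0.24 = 0.84
D = 1 − ½ × 0.84 = 1 − 0.420 = 0.5800
D = 0.5800 > 0.3 → Yes.

Yes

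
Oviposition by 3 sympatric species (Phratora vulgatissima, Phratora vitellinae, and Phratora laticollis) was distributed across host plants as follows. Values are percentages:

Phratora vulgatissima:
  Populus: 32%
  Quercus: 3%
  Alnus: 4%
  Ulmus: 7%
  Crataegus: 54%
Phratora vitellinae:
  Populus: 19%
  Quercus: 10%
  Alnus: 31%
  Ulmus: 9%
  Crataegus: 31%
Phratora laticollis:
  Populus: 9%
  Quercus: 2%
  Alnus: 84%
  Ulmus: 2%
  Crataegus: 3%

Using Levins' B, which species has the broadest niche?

Convert percentages to proportions (divide by 100).
Σp_vulgᵢ² = 0.32² + 0.03² + 0.04² + 0.07² + 0.54² = 0.1024 + 0.0009 + 0.0016 + 0.0049 + 0.2916 = 0.4014
B_vulg = 1 / 0.4014 = 2.4913
Σp_viteᵢ² = 0.19² + 0.10² + 0.31² + 0.09² + 0.31² = 0.0361 + 0.0100 + 0.0961 + 0.0081 + 0.0961 = 0.2464
B_vite = 1 / 0.2464 = 4.0584
Σp_latiᵢ² = 0.09² + 0.02² + 0.84² + 0.02² + 0.03² = 0.0081 + 0.0004 + 0.7056 + 0.0004 + 0.0009 = 0.7154
B_lati = 1 / 0.7154 = 1.3978
Highest B → broadest niche (most generalist): Phratora vitellinae (B = 4.06).

Phratora vitellinae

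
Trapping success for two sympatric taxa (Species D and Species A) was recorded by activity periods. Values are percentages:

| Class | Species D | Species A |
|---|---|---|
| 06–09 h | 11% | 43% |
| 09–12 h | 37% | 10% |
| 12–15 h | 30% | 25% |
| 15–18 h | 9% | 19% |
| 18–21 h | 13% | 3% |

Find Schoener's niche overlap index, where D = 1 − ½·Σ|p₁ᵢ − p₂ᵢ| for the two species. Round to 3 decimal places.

Convert percentages to proportions (divide by 100).
Σ|p₁ᵢ − p₂ᵢ| = 0.32 + 0.27 + 0.05 + 0.10 + 0.10 = 0.84
D = 1 − ½ × 0.84 = 1 − 0.420 = 0.58000

0.580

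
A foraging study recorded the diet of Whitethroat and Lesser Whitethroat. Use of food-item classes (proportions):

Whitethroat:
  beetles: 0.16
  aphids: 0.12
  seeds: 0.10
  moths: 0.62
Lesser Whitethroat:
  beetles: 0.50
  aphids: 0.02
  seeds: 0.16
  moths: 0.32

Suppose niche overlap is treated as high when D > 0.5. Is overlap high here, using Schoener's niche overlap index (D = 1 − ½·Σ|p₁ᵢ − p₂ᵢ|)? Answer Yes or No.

Σ|p₁ᵢ − p₂ᵢ| = 0.34 + 0.10 + 0.06 + 0.30 = 0.80
D = 1 − ½ × 0.80 = 1 − 0.400 = 0.6000
D = 0.6000 > 0.5 → Yes.

Yes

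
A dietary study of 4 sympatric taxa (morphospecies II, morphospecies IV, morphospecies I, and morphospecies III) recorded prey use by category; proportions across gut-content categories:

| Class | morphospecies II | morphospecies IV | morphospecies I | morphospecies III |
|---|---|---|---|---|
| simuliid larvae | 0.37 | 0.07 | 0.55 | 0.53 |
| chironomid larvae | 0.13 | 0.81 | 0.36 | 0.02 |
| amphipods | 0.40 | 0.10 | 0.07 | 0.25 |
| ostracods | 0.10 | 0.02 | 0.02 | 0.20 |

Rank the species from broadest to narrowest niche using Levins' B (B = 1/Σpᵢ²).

Σp_IIᵢ² = 0.37² + 0.13² + 0.40² + 0.10² = 0.1369 + 0.0169 + 0.1600 + 0.0100 = 0.3238
B_II = 1 / 0.3238 = 3.0883
Σp_IVᵢ² = 0.07² + 0.81² + 0.10² + 0.02² = 0.0049 + 0.6561 + 0.0100 + 0.0004 = 0.6714
B_IV = 1 / 0.6714 = 1.4894
Σp_Iᵢ² = 0.55² + 0.36² + 0.07² + 0.02² = 0.3025 + 0.1296 + 0.0049 + 0.0004 = 0.4374
B_I = 1 / 0.4374 = 2.2862
Σp_IIIᵢ² = 0.53² + 0.02² + 0.25² + 0.20² = 0.2809 + 0.0004 + 0.0625 + 0.0400 = 0.3838
B_III = 1 / 0.3838 = 2.6055
Ranking by B (broadest → narrowest): morphospecies II (3.09) > morphospecies III (2.61) > morphospecies I (2.29) > morphospecies IV (1.49)

morphospecies II > morphospecies III > morphospecies I > morphospecies IV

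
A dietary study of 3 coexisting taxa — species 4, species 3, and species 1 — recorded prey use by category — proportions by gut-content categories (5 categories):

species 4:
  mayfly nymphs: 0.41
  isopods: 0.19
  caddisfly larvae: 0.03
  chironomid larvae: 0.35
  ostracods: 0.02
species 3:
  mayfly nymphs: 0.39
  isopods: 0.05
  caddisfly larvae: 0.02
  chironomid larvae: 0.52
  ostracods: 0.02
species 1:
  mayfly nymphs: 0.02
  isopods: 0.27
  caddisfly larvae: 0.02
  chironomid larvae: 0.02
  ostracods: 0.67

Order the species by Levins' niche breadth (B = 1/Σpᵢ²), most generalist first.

species 4 > species 3 > species 1

Σp_4ᵢ² = 0.41² + 0.19² + 0.03² + 0.35² + 0.02² = 0.1681 + 0.0361 + 0.0009 + 0.1225 + 0.0004 = 0.3280
B_4 = 1 / 0.3280 = 3.0488
Σp_3ᵢ² = 0.39² + 0.05² + 0.02² + 0.52² + 0.02² = 0.1521 + 0.0025 + 0.0004 + 0.2704 + 0.0004 = 0.4258
B_3 = 1 / 0.4258 = 2.3485
Σp_1ᵢ² = 0.02² + 0.27² + 0.02² + 0.02² + 0.67² = 0.0004 + 0.0729 + 0.0004 + 0.0004 + 0.4489 = 0.5230
B_1 = 1 / 0.5230 = 1.9120
Ranking by B (broadest → narrowest): species 4 (3.05) > species 3 (2.35) > species 1 (1.91)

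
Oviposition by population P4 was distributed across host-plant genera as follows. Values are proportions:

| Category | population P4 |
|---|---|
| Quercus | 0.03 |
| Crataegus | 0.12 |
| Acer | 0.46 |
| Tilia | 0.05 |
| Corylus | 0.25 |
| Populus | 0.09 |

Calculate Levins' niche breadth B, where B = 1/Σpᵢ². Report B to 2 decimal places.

Σpᵢ² = 0.03² + 0.12² + 0.46² + 0.05² + 0.25² + 0.09² = 0.0009 + 0.0144 + 0.2116 + 0.0025 + 0.0625 + 0.0081 = 0.3000
B = 1 / 0.3000 = 3.3333

3.33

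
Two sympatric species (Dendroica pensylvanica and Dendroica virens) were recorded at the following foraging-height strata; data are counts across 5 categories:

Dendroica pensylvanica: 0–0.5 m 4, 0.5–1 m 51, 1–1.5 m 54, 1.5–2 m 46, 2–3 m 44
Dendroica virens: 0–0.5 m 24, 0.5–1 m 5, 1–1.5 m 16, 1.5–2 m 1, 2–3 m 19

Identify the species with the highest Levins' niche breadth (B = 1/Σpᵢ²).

Proportions for Dendroica pensylvanica (n=199): 4/199=0.0201, 51/199=0.2563, 54/199=0.2714, 46/199=0.2312, 44/199=0.2211
Proportions for Dendroica virens (n=65): 24/65=0.3692, 5/65=0.0769, 16/65=0.2462, 1/65=0.0154, 19/65=0.2923
Σp_pensᵢ² = 0.0201² + 0.2563² + 0.2714² + 0.2312² + 0.2211² = 0.000404 + 0.065690 + 0.073658 + 0.053453 + 0.048885 = 0.242090
B_pens = 1 / 0.242090 = 4.1307
Σp_vireᵢ² = 0.3692² + 0.0769² + 0.2462² + 0.0154² + 0.2923² = 0.136309 + 0.005914 + 0.060614 + 0.000237 + 0.085439 = 0.288513
B_vire = 1 / 0.288513 = 3.4660
Highest B → broadest niche (most generalist): Dendroica pensylvanica (B = 4.13).

Dendroica pensylvanica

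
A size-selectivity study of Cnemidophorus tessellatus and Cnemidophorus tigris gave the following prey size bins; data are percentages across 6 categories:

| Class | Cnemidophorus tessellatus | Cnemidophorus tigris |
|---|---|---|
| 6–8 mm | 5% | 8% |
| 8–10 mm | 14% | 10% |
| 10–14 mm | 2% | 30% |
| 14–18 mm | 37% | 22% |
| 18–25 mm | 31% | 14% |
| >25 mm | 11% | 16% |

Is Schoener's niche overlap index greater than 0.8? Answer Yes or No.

Convert percentages to proportions (divide by 100).
Σ|p₁ᵢ − p₂ᵢ| = 0.03 + 0.04 + 0.28 + 0.15 + 0.17 + 0.05 = 0.72
D = 1 − ½ × 0.72 = 1 − 0.360 = 0.6400
D = 0.6400 < 0.8 → No.

No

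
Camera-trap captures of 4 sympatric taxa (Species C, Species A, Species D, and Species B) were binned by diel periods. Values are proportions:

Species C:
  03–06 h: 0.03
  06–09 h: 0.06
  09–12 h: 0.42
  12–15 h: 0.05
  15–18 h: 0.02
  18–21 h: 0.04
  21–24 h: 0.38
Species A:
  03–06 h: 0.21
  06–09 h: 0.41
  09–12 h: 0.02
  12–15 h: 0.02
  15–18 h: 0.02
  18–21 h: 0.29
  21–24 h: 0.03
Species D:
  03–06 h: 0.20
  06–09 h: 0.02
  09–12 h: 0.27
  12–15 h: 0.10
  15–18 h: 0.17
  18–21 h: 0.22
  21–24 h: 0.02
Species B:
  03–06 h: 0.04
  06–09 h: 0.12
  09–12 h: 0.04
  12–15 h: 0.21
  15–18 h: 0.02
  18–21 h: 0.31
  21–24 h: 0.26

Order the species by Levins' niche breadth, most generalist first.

Species D > Species B > Species A > Species C

Σp_Cᵢ² = 0.03² + 0.06² + 0.42² + 0.05² + 0.02² + 0.04² + 0.38² = 0.0009 + 0.0036 + 0.1764 + 0.0025 + 0.0004 + 0.0016 + 0.1444 = 0.3298
B_C = 1 / 0.3298 = 3.0321
Σp_Aᵢ² = 0.21² + 0.41² + 0.02² + 0.02² + 0.02² + 0.29² + 0.03² = 0.0441 + 0.1681 + 0.0004 + 0.0004 + 0.0004 + 0.0841 + 0.0009 = 0.2984
B_A = 1 / 0.2984 = 3.3512
Σp_Dᵢ² = 0.20² + 0.02² + 0.27² + 0.10² + 0.17² + 0.22² + 0.02² = 0.0400 + 0.0004 + 0.0729 + 0.0100 + 0.0289 + 0.0484 + 0.0004 = 0.2010
B_D = 1 / 0.2010 = 4.9751
Σp_Bᵢ² = 0.04² + 0.12² + 0.04² + 0.21² + 0.02² + 0.31² + 0.26² = 0.0016 + 0.0144 + 0.0016 + 0.0441 + 0.0004 + 0.0961 + 0.0676 = 0.2258
B_B = 1 / 0.2258 = 4.4287
Ranking by B (broadest → narrowest): Species D (4.98) > Species B (4.43) > Species A (3.35) > Species C (3.03)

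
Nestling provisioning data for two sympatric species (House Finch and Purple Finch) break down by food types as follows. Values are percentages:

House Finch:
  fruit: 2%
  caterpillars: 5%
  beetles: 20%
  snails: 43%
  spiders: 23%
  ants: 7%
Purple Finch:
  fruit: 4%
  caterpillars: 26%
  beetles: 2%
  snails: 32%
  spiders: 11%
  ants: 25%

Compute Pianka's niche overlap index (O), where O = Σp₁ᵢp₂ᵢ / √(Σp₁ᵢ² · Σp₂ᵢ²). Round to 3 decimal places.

0.747

Convert percentages to proportions (divide by 100).
Σ p₁ᵢp₂ᵢ = 0.0008 + 0.0130 + 0.0040 + 0.1376 + 0.0253 + 0.0175 = 0.1982
Σp_1ᵢ² = 0.02² + 0.05² + 0.20² + 0.43² + 0.23² + 0.07² = 0.0004 + 0.0025 + 0.0400 + 0.1849 + 0.0529 + 0.0049 = 0.2856
Σp_2ᵢ² = 0.04² + 0.26² + 0.02² + 0.32² + 0.11² + 0.25² = 0.0016 + 0.0676 + 0.0004 + 0.1024 + 0.0121 + 0.0625 = 0.2466
O = 0.1982 / √(0.2856 × 0.2466) = 0.1982 / 0.265385 = 0.74684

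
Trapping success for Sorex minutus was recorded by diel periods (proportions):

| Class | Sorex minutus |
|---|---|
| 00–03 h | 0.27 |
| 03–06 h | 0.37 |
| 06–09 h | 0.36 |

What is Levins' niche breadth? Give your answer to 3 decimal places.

Σpᵢ² = 0.27² + 0.37² + 0.36² = 0.0729 + 0.1369 + 0.1296 = 0.3394
B = 1 / 0.3394 = 2.94638

2.946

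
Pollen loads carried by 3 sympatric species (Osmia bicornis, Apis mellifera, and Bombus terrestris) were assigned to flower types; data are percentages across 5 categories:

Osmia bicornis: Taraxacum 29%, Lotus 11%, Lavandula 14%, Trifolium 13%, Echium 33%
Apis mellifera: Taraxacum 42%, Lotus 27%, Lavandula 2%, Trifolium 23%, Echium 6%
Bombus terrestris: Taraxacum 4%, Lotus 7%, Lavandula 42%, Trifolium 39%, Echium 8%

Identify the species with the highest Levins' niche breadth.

Convert percentages to proportions (divide by 100).
Σp_bicoᵢ² = 0.29² + 0.11² + 0.14² + 0.13² + 0.33² = 0.0841 + 0.0121 + 0.0196 + 0.0169 + 0.1089 = 0.2416
B_bico = 1 / 0.2416 = 4.1391
Σp_mellᵢ² = 0.42² + 0.27² + 0.02² + 0.23² + 0.06² = 0.1764 + 0.0729 + 0.0004 + 0.0529 + 0.0036 = 0.3062
B_mell = 1 / 0.3062 = 3.2658
Σp_terrᵢ² = 0.04² + 0.07² + 0.42² + 0.39² + 0.08² = 0.0016 + 0.0049 + 0.1764 + 0.1521 + 0.0064 = 0.3414
B_terr = 1 / 0.3414 = 2.9291
Highest B → broadest niche (most generalist): Osmia bicornis (B = 4.14).

Osmia bicornis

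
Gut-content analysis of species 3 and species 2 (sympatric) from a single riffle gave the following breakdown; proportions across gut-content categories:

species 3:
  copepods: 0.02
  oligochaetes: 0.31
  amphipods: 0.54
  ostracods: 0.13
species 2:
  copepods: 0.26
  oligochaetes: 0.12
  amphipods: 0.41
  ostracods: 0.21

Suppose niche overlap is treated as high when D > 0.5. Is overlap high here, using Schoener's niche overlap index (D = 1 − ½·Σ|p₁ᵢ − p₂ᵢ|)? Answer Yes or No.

Yes

Σ|p₁ᵢ − p₂ᵢ| = 0.24 + 0.19 + 0.13 + 0.08 = 0.64
D = 1 − ½ × 0.64 = 1 − 0.320 = 0.6800
D = 0.6800 > 0.5 → Yes.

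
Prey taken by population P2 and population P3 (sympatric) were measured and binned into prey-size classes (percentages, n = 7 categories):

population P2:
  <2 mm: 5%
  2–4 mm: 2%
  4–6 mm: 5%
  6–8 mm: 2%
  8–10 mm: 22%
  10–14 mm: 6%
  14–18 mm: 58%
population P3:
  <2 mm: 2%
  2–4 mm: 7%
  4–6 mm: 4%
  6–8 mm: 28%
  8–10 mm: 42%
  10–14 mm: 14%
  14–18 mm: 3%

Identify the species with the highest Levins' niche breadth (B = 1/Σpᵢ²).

Convert percentages to proportions (divide by 100).
Σp_P2ᵢ² = 0.05² + 0.02² + 0.05² + 0.02² + 0.22² + 0.06² + 0.58² = 0.0025 + 0.0004 + 0.0025 + 0.0004 + 0.0484 + 0.0036 + 0.3364 = 0.3942
B_P2 = 1 / 0.3942 = 2.5368
Σp_P3ᵢ² = 0.02² + 0.07² + 0.04² + 0.28² + 0.42² + 0.14² + 0.03² = 0.0004 + 0.0049 + 0.0016 + 0.0784 + 0.1764 + 0.0196 + 0.0009 = 0.2822
B_P3 = 1 / 0.2822 = 3.5436
Highest B → broadest niche (most generalist): population P3 (B = 3.54).

population P3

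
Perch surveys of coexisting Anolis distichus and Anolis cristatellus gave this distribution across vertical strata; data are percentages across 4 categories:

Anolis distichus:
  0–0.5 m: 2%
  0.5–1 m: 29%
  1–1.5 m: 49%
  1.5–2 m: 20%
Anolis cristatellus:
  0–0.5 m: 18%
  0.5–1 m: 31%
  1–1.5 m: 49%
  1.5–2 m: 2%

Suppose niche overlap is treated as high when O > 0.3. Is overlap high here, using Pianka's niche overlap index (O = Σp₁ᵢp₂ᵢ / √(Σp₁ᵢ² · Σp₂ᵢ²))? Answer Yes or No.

Convert percentages to proportions (divide by 100).
Σ p₁ᵢp₂ᵢ = 0.0036 + 0.0899 + 0.2401 + 0.0040 = 0.3376
Σp_1ᵢ² = 0.02² + 0.29² + 0.49² + 0.20² = 0.0004 + 0.0841 + 0.2401 + 0.0400 = 0.3646
Σp_2ᵢ² = 0.18² + 0.31² + 0.49² + 0.02² = 0.0324 + 0.0961 + 0.2401 + 0.0004 = 0.3690
O = 0.3376 / √(0.3646 × 0.3690) = 0.3376 / 0.36679 = 0.9204
O = 0.9204 > 0.3 → Yes.

Yes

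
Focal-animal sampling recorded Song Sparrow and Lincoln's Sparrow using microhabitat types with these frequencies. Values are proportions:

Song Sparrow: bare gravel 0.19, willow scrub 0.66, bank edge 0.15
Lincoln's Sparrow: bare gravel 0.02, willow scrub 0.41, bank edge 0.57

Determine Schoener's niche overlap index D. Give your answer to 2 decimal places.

0.58

Σ|p₁ᵢ − p₂ᵢ| = 0.17 + 0.25 + 0.42 = 0.84
D = 1 − ½ × 0.84 = 1 − 0.420 = 0.5800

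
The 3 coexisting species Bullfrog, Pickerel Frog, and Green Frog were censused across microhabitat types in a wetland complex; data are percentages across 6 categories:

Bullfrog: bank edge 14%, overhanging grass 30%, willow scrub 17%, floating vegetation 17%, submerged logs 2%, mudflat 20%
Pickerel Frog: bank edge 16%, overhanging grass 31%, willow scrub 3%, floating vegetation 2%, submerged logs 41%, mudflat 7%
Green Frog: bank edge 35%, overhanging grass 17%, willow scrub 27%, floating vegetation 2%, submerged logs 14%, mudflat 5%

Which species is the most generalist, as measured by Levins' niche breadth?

Bullfrog

Convert percentages to proportions (divide by 100).
Σp_Bullᵢ² = 0.14² + 0.30² + 0.17² + 0.17² + 0.02² + 0.20² = 0.0196 + 0.0900 + 0.0289 + 0.0289 + 0.0004 + 0.0400 = 0.2078
B_Bull = 1 / 0.2078 = 4.8123
Σp_Pickᵢ² = 0.16² + 0.31² + 0.03² + 0.02² + 0.41² + 0.07² = 0.0256 + 0.0961 + 0.0009 + 0.0004 + 0.1681 + 0.0049 = 0.2960
B_Pick = 1 / 0.2960 = 3.3784
Σp_Greeᵢ² = 0.35² + 0.17² + 0.27² + 0.02² + 0.14² + 0.05² = 0.1225 + 0.0289 + 0.0729 + 0.0004 + 0.0196 + 0.0025 = 0.2468
B_Gree = 1 / 0.2468 = 4.0519
Highest B → broadest niche (most generalist): Bullfrog (B = 4.81).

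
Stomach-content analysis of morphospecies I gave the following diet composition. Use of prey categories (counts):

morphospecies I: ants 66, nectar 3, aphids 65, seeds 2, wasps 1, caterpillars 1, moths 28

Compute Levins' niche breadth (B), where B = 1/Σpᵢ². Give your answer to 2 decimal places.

Proportions for morphospecies I (n=166): 66/166=0.3976, 3/166=0.0181, 65/166=0.3916, 2/166=0.0120, 1/166=0.0060, 1/166=0.0060, 28/166=0.1687
Σpᵢ² = 0.3976² + 0.0181² + 0.3916² + 0.0120² + 0.0060² + 0.0060² + 0.1687² = 0.158086 + 0.000328 + 0.153351 + 0.000144 + 0.000036 + 0.000036 + 0.028460 = 0.340441
B = 1 / 0.340441 = 2.9374

2.94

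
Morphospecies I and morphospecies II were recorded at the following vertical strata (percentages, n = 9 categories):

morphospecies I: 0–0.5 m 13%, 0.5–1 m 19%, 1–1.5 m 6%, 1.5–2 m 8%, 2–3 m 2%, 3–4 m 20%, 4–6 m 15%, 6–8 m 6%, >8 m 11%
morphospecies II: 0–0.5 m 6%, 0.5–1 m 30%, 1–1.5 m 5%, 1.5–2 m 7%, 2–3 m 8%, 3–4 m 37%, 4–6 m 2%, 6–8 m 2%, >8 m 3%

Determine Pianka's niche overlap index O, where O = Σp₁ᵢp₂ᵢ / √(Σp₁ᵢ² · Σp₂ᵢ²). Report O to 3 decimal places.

0.839

Convert percentages to proportions (divide by 100).
Σ p₁ᵢp₂ᵢ = 0.0078 + 0.0570 + 0.0030 + 0.0056 + 0.0016 + 0.0740 + 0.0030 + 0.0012 + 0.0033 = 0.1565
Σp_1ᵢ² = 0.13² + 0.19² + 0.06² + 0.08² + 0.02² + 0.20² + 0.15² + 0.06² + 0.11² = 0.0169 + 0.0361 + 0.0036 + 0.0064 + 0.0004 + 0.0400 + 0.0225 + 0.0036 + 0.0121 = 0.1416
Σp_2ᵢ² = 0.06² + 0.30² + 0.05² + 0.07² + 0.08² + 0.37² + 0.02² + 0.02² + 0.03² = 0.0036 + 0.0900 + 0.0025 + 0.0049 + 0.0064 + 0.1369 + 0.0004 + 0.0004 + 0.0009 = 0.2460
O = 0.1565 / √(0.1416 × 0.2460) = 0.1565 / 0.186638 = 0.83852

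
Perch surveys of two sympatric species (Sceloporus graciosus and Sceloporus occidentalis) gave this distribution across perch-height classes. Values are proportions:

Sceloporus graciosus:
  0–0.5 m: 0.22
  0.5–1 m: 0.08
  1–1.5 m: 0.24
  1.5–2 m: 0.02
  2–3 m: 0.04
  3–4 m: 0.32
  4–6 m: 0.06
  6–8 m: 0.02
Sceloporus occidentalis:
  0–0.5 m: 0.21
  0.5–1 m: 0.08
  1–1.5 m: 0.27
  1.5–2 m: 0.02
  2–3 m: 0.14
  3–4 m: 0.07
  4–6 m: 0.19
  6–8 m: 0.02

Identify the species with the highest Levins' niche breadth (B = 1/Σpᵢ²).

Σp_gracᵢ² = 0.22² + 0.08² + 0.24² + 0.02² + 0.04² + 0.32² + 0.06² + 0.02² = 0.0484 + 0.0064 + 0.0576 + 0.0004 + 0.0016 + 0.1024 + 0.0036 + 0.0004 = 0.2208
B_grac = 1 / 0.2208 = 4.5290
Σp_occiᵢ² = 0.21² + 0.08² + 0.27² + 0.02² + 0.14² + 0.07² + 0.19² + 0.02² = 0.0441 + 0.0064 + 0.0729 + 0.0004 + 0.0196 + 0.0049 + 0.0361 + 0.0004 = 0.1848
B_occi = 1 / 0.1848 = 5.4113
Highest B → broadest niche (most generalist): Sceloporus occidentalis (B = 5.41).

Sceloporus occidentalis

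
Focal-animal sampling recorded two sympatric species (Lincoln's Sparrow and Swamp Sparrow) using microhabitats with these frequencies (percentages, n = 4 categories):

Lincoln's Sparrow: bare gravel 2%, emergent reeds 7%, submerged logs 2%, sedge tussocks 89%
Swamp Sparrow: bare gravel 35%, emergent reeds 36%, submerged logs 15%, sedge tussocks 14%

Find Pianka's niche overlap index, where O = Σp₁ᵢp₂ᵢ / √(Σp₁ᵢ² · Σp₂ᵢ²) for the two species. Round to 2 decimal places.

Convert percentages to proportions (divide by 100).
Σ p₁ᵢp₂ᵢ = 0.0070 + 0.0252 + 0.0030 + 0.1246 = 0.1598
Σp_1ᵢ² = 0.02² + 0.07² + 0.02² + 0.89² = 0.0004 + 0.0049 + 0.0004 + 0.7921 = 0.7978
Σp_2ᵢ² = 0.35² + 0.36² + 0.15² + 0.14² = 0.1225 + 0.1296 + 0.0225 + 0.0196 = 0.2942
O = 0.1598 / √(0.7978 × 0.2942) = 0.1598 / 0.48447 = 0.3298

0.33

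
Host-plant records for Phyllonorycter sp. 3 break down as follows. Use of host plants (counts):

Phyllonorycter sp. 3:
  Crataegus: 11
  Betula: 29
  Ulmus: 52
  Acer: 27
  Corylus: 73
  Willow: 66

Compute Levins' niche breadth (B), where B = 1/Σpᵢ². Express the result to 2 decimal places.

Proportions for Phyllonorycter sp. 3 (n=258): 11/258=0.0426, 29/258=0.1124, 52/258=0.2016, 27/258=0.1047, 73/258=0.2829, 66/258=0.2558
Σpᵢ² = 0.0426² + 0.1124² + 0.2016² + 0.1047² + 0.2829² + 0.2558² = 0.001815 + 0.012634 + 0.040643 + 0.010962 + 0.080032 + 0.065434 = 0.211520
B = 1 / 0.211520 = 4.7277

4.73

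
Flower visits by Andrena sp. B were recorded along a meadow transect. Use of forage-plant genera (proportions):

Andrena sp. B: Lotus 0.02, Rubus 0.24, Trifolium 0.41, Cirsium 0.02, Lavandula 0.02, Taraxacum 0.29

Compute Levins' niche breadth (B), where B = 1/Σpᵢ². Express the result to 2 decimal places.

Σpᵢ² = 0.02² + 0.24² + 0.41² + 0.02² + 0.02² + 0.29² = 0.0004 + 0.0576 + 0.1681 + 0.0004 + 0.0004 + 0.0841 = 0.3110
B = 1 / 0.3110 = 3.2154

3.22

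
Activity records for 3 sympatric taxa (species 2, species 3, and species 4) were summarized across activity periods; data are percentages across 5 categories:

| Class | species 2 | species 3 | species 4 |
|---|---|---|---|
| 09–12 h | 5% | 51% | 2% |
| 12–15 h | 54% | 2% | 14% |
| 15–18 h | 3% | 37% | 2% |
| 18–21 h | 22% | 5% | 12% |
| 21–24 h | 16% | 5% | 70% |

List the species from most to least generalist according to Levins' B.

species 2 > species 3 > species 4

Convert percentages to proportions (divide by 100).
Σp_2ᵢ² = 0.05² + 0.54² + 0.03² + 0.22² + 0.16² = 0.0025 + 0.2916 + 0.0009 + 0.0484 + 0.0256 = 0.3690
B_2 = 1 / 0.3690 = 2.7100
Σp_3ᵢ² = 0.51² + 0.02² + 0.37² + 0.05² + 0.05² = 0.2601 + 0.0004 + 0.1369 + 0.0025 + 0.0025 = 0.4024
B_3 = 1 / 0.4024 = 2.4851
Σp_4ᵢ² = 0.02² + 0.14² + 0.02² + 0.12² + 0.70² = 0.0004 + 0.0196 + 0.0004 + 0.0144 + 0.4900 = 0.5248
B_4 = 1 / 0.5248 = 1.9055
Ranking by B (broadest → narrowest): species 2 (2.71) > species 3 (2.49) > species 4 (1.91)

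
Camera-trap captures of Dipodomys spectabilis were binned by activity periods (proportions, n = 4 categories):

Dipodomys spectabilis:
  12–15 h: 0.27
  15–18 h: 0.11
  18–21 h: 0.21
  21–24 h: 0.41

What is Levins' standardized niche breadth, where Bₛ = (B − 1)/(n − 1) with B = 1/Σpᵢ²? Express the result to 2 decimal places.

0.79

Σpᵢ² = 0.27² + 0.11² + 0.21² + 0.41² = 0.0729 + 0.0121 + 0.0441 + 0.1681 = 0.2972
B = 1 / 0.2972 = 3.3647
Bₛ = (B − 1)/(n − 1) = (3.3647 − 1)/(4 − 1) = 2.3647/3 = 0.7882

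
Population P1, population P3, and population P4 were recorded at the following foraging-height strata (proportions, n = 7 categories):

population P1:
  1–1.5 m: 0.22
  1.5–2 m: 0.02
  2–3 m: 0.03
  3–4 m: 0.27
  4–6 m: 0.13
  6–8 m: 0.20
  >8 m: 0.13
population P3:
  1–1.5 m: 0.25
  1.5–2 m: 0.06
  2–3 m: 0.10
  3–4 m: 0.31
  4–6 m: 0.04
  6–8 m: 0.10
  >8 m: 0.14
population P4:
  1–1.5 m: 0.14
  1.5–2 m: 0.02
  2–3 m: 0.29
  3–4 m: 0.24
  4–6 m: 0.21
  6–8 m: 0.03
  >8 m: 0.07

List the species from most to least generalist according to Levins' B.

Σp_P1ᵢ² = 0.22² + 0.02² + 0.03² + 0.27² + 0.13² + 0.20² + 0.13² = 0.0484 + 0.0004 + 0.0009 + 0.0729 + 0.0169 + 0.0400 + 0.0169 = 0.1964
B_P1 = 1 / 0.1964 = 5.0916
Σp_P3ᵢ² = 0.25² + 0.06² + 0.10² + 0.31² + 0.04² + 0.10² + 0.14² = 0.0625 + 0.0036 + 0.0100 + 0.0961 + 0.0016 + 0.0100 + 0.0196 = 0.2034
B_P3 = 1 / 0.2034 = 4.9164
Σp_P4ᵢ² = 0.14² + 0.02² + 0.29² + 0.24² + 0.21² + 0.03² + 0.07² = 0.0196 + 0.0004 + 0.0841 + 0.0576 + 0.0441 + 0.0009 + 0.0049 = 0.2116
B_P4 = 1 / 0.2116 = 4.7259
Ranking by B (broadest → narrowest): population P1 (5.09) > population P3 (4.92) > population P4 (4.73)

population P1 > population P3 > population P4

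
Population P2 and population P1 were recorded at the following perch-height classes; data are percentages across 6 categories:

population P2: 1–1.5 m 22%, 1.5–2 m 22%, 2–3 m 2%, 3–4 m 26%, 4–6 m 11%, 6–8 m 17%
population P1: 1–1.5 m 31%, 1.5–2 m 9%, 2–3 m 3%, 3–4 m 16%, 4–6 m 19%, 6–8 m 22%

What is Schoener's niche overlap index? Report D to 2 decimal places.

Convert percentages to proportions (divide by 100).
Σ|p₁ᵢ − p₂ᵢ| = 0.09 + 0.13 + 0.01 + 0.10 + 0.08 + 0.05 = 0.46
D = 1 − ½ × 0.46 = 1 − 0.230 = 0.7700

0.77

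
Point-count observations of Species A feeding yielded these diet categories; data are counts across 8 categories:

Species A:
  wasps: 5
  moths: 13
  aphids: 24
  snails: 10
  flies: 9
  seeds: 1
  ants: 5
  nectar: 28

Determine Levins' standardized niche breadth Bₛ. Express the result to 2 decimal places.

0.59

Proportions for Species A (n=95): 5/95=0.0526, 13/95=0.1368, 24/95=0.2526, 10/95=0.1053, 9/95=0.0947, 1/95=0.0105, 5/95=0.0526, 28/95=0.2947
Σpᵢ² = 0.0526² + 0.1368² + 0.2526² + 0.1053² + 0.0947² + 0.0105² + 0.0526² + 0.2947² = 0.002767 + 0.018714 + 0.063807 + 0.011088 + 0.008968 + 0.000110 + 0.002767 + 0.086848 = 0.195069
B = 1 / 0.195069 = 5.1264
Bₛ = (B − 1)/(n − 1) = (5.1264 − 1)/(8 − 1) = 4.1264/7 = 0.5895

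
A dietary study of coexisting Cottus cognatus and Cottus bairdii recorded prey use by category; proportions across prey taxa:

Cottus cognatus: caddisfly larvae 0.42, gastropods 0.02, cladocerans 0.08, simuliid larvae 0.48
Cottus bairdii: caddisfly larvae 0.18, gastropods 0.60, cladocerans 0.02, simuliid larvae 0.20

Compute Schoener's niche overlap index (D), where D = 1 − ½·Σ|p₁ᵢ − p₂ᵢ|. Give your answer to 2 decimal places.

Σ|p₁ᵢ − p₂ᵢ| = 0.24 + 0.58 + 0.06 + 0.28 = 1.16
D = 1 − ½ × 1.16 = 1 − 0.580 = 0.4200

0.42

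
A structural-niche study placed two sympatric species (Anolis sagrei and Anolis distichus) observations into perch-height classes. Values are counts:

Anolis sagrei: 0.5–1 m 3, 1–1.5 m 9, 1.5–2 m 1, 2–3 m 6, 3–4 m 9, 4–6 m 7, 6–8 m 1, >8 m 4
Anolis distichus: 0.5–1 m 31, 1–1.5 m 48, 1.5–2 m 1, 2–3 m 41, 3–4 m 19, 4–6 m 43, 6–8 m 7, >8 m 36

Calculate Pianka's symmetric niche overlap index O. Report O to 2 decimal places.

Proportions for Anolis sagrei (n=40): 3/40=0.0750, 9/40=0.2250, 1/40=0.0250, 6/40=0.1500, 9/40=0.2250, 7/40=0.1750, 1/40=0.0250, 4/40=0.1000
Proportions for Anolis distichus (n=226): 31/226=0.1372, 48/226=0.2124, 1/226=0.0044, 41/226=0.1814, 19/226=0.0841, 43/226=0.1903, 7/226=0.0310, 36/226=0.1593
Σ p₁ᵢp₂ᵢ = 0.010290 + 0.047790 + 0.000110 + 0.027210 + 0.018923 + 0.033303 + 0.000775 + 0.015930 = 0.154331
Σp_1ᵢ² = 0.0750² + 0.2250² + 0.0250² + 0.1500² + 0.2250² + 0.1750² + 0.0250² + 0.1000² = 0.005625 + 0.050625 + 0.000625 + 0.022500 + 0.050625 + 0.030625 + 0.000625 + 0.010000 = 0.171250
Σp_2ᵢ² = 0.1372² + 0.2124² + 0.0044² + 0.1814² + 0.0841² + 0.1903² + 0.0310² + 0.1593² = 0.018824 + 0.045114 + 0.000019 + 0.032906 + 0.007073 + 0.036214 + 0.000961 + 0.025376 = 0.166487
O = 0.154331 / √(0.171250 × 0.166487) = 0.154331 / 0.1688517 = 0.9140

0.91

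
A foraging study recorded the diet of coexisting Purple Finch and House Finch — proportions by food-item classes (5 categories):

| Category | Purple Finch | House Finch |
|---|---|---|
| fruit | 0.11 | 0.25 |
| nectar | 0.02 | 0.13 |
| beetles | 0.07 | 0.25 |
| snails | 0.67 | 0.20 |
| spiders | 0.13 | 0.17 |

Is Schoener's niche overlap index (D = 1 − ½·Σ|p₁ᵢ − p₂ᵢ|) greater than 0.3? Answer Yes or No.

Yes

Σ|p₁ᵢ − p₂ᵢ| = 0.14 + 0.11 + 0.18 + 0.47 + 0.04 = 0.94
D = 1 − ½ × 0.94 = 1 − 0.470 = 0.5300
D = 0.5300 > 0.3 → Yes.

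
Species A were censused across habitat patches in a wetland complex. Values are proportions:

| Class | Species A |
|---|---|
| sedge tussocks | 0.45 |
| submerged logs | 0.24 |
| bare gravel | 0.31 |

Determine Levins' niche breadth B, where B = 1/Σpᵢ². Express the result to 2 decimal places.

2.81

Σpᵢ² = 0.45² + 0.24² + 0.31² = 0.2025 + 0.0576 + 0.0961 = 0.3562
B = 1 / 0.3562 = 2.8074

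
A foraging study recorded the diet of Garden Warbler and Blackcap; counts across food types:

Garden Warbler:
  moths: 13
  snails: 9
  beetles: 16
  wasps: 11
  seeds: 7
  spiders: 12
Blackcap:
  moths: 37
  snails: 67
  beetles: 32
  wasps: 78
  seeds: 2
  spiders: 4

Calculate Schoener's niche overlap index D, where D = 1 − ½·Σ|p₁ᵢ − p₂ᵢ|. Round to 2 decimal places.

0.64

Proportions for Garden Warbler (n=68): 13/68=0.1912, 9/68=0.1324, 16/68=0.2353, 11/68=0.1618, 7/68=0.1029, 12/68=0.1765
Proportions for Blackcap (n=220): 37/220=0.1682, 67/220=0.3045, 32/220=0.1455, 78/220=0.3545, 2/220=0.0091, 4/220=0.0182
Σ|p₁ᵢ − p₂ᵢ| = 0.0230 + 0.1721 + 0.0898 + 0.1927 + 0.0938 + 0.1583 = 0.7297
D = 1 − ½ × 0.7297 = 1 − 0.36485 = 0.63515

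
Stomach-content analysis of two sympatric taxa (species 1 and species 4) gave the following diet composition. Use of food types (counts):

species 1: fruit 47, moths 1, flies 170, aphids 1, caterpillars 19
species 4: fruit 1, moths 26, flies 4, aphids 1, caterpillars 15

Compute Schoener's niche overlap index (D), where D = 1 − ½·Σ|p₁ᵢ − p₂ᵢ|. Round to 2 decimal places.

0.19

Proportions for species 1 (n=238): 47/238=0.1975, 1/238=0.0042, 170/238=0.7143, 1/238=0.0042, 19/238=0.0798
Proportions for species 4 (n=47): 1/47=0.0213, 26/47=0.5532, 4/47=0.0851, 1/47=0.0213, 15/47=0.3191
Σ|p₁ᵢ − p₂ᵢ| = 0.1762 + 0.5490 + 0.6292 + 0.0171 + 0.2393 = 1.6108
D = 1 − ½ × 1.6108 = 1 − 0.80540 = 0.19460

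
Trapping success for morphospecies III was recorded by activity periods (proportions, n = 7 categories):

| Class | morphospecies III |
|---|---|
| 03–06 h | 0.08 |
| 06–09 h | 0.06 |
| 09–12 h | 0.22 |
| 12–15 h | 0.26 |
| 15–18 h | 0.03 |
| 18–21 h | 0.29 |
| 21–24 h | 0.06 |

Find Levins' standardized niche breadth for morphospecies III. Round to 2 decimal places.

Σpᵢ² = 0.08² + 0.06² + 0.22² + 0.26² + 0.03² + 0.29² + 0.06² = 0.0064 + 0.0036 + 0.0484 + 0.0676 + 0.0009 + 0.0841 + 0.0036 = 0.2146
B = 1 / 0.2146 = 4.6598
Bₛ = (B − 1)/(n − 1) = (4.6598 − 1)/(7 − 1) = 3.6598/6 = 0.6100

0.61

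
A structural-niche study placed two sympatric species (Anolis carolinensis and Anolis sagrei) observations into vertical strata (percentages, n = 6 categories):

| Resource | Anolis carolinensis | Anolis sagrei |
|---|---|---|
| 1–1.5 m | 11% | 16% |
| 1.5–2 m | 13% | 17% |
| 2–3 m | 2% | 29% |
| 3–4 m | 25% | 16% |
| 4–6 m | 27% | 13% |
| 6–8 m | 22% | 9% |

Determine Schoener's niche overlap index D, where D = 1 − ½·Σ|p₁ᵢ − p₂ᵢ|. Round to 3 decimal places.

0.640

Convert percentages to proportions (divide by 100).
Σ|p₁ᵢ − p₂ᵢ| = 0.05 + 0.04 + 0.27 + 0.09 + 0.14 + 0.13 = 0.72
D = 1 − ½ × 0.72 = 1 − 0.360 = 0.64000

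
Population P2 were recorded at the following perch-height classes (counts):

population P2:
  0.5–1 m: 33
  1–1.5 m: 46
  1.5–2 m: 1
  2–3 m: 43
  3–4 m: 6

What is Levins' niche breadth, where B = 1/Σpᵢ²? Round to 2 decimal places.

3.27

Proportions for population P2 (n=129): 33/129=0.2558, 46/129=0.3566, 1/129=0.0078, 43/129=0.3333, 6/129=0.0465
Σpᵢ² = 0.2558² + 0.3566² + 0.0078² + 0.3333² + 0.0465² = 0.065434 + 0.127164 + 0.000061 + 0.111089 + 0.002162 = 0.305910
B = 1 / 0.305910 = 3.2689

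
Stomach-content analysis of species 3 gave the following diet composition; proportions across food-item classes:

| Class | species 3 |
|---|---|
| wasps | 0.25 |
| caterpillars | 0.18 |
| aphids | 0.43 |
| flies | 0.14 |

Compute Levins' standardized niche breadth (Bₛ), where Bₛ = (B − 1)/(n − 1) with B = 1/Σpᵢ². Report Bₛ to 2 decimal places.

0.78

Σpᵢ² = 0.25² + 0.18² + 0.43² + 0.14² = 0.0625 + 0.0324 + 0.1849 + 0.0196 = 0.2994
B = 1 / 0.2994 = 3.3400
Bₛ = (B − 1)/(n − 1) = (3.3400 − 1)/(4 − 1) = 2.3400/3 = 0.7800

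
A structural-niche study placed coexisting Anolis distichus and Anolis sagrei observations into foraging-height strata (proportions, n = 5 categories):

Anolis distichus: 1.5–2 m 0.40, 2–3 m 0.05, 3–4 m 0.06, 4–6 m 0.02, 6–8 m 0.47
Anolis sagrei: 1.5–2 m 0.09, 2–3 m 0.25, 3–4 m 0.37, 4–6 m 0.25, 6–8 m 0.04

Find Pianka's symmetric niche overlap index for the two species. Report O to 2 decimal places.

Σ p₁ᵢp₂ᵢ = 0.0360 + 0.0125 + 0.0222 + 0.0050 + 0.0188 = 0.0945
Σp_1ᵢ² = 0.40² + 0.05² + 0.06² + 0.02² + 0.47² = 0.1600 + 0.0025 + 0.0036 + 0.0004 + 0.2209 = 0.3874
Σp_2ᵢ² = 0.09² + 0.25² + 0.37² + 0.25² + 0.04² = 0.0081 + 0.0625 + 0.1369 + 0.0625 + 0.0016 = 0.2716
O = 0.0945 / √(0.3874 × 0.2716) = 0.0945 / 0.32437 = 0.2913

0.29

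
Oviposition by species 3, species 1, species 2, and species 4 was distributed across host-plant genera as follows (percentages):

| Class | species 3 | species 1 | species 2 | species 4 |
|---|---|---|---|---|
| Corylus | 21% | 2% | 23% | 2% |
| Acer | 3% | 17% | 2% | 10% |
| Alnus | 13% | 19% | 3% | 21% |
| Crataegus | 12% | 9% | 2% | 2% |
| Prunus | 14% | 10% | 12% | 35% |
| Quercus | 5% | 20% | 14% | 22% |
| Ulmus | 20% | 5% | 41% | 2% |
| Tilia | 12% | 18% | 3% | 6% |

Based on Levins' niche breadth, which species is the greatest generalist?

Convert percentages to proportions (divide by 100).
Σp_3ᵢ² = 0.21² + 0.03² + 0.13² + 0.12² + 0.14² + 0.05² + 0.20² + 0.12² = 0.0441 + 0.0009 + 0.0169 + 0.0144 + 0.0196 + 0.0025 + 0.0400 + 0.0144 = 0.1528
B_3 = 1 / 0.1528 = 6.5445
Σp_1ᵢ² = 0.02² + 0.17² + 0.19² + 0.09² + 0.10² + 0.20² + 0.05² + 0.18² = 0.0004 + 0.0289 + 0.0361 + 0.0081 + 0.0100 + 0.0400 + 0.0025 + 0.0324 = 0.1584
B_1 = 1 / 0.1584 = 6.3131
Σp_2ᵢ² = 0.23² + 0.02² + 0.03² + 0.02² + 0.12² + 0.14² + 0.41² + 0.03² = 0.0529 + 0.0004 + 0.0009 + 0.0004 + 0.0144 + 0.0196 + 0.1681 + 0.0009 = 0.2576
B_2 = 1 / 0.2576 = 3.8820
Σp_4ᵢ² = 0.02² + 0.10² + 0.21² + 0.02² + 0.35² + 0.22² + 0.02² + 0.06² = 0.0004 + 0.0100 + 0.0441 + 0.0004 + 0.1225 + 0.0484 + 0.0004 + 0.0036 = 0.2298
B_4 = 1 / 0.2298 = 4.3516
Highest B → broadest niche (most generalist): species 3 (B = 6.54).

species 3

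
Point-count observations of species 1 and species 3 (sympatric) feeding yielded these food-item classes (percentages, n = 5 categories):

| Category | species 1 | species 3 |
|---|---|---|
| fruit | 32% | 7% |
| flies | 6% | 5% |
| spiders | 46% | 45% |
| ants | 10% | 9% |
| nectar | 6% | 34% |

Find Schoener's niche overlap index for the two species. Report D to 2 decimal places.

0.72

Convert percentages to proportions (divide by 100).
Σ|p₁ᵢ − p₂ᵢ| = 0.25 + 0.01 + 0.01 + 0.01 + 0.28 = 0.56
D = 1 − ½ × 0.56 = 1 − 0.280 = 0.7200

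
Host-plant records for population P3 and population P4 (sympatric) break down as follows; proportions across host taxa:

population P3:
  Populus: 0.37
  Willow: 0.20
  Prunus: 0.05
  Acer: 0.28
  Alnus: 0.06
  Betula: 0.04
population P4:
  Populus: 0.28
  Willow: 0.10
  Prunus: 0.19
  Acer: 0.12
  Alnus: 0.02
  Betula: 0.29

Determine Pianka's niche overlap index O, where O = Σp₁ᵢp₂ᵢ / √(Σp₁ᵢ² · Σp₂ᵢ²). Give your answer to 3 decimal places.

Σ p₁ᵢp₂ᵢ = 0.1036 + 0.0200 + 0.0095 + 0.0336 + 0.0012 + 0.0116 = 0.1795
Σp_1ᵢ² = 0.37² + 0.20² + 0.05² + 0.28² + 0.06² + 0.04² = 0.1369 + 0.0400 + 0.0025 + 0.0784 + 0.0036 + 0.0016 = 0.2630
Σp_2ᵢ² = 0.28² + 0.10² + 0.19² + 0.12² + 0.02² + 0.29² = 0.0784 + 0.0100 + 0.0361 + 0.0144 + 0.0004 + 0.0841 = 0.2234
O = 0.1795 / √(0.2630 × 0.2234) = 0.1795 / 0.242393 = 0.74053

0.741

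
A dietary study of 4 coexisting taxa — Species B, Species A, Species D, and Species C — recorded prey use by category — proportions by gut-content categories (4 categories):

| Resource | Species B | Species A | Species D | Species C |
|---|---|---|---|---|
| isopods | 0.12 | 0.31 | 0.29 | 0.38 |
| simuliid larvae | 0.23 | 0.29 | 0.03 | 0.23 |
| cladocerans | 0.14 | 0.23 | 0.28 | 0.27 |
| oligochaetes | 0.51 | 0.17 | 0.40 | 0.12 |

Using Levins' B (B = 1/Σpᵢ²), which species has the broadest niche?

Σp_Bᵢ² = 0.12² + 0.23² + 0.14² + 0.51² = 0.0144 + 0.0529 + 0.0196 + 0.2601 = 0.3470
B_B = 1 / 0.3470 = 2.8818
Σp_Aᵢ² = 0.31² + 0.29² + 0.23² + 0.17² = 0.0961 + 0.0841 + 0.0529 + 0.0289 = 0.2620
B_A = 1 / 0.2620 = 3.8168
Σp_Dᵢ² = 0.29² + 0.03² + 0.28² + 0.40² = 0.0841 + 0.0009 + 0.0784 + 0.1600 = 0.3234
B_D = 1 / 0.3234 = 3.0921
Σp_Cᵢ² = 0.38² + 0.23² + 0.27² + 0.12² = 0.1444 + 0.0529 + 0.0729 + 0.0144 = 0.2846
B_C = 1 / 0.2846 = 3.5137
Highest B → broadest niche (most generalist): Species A (B = 3.82).

Species A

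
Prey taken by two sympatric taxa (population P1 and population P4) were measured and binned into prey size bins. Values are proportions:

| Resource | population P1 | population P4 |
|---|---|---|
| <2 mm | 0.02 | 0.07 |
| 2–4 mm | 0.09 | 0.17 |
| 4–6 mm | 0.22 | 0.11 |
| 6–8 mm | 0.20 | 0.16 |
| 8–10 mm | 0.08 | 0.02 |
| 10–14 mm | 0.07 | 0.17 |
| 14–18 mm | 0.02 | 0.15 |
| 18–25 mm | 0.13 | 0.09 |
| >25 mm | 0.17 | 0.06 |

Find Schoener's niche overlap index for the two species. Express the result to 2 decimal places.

Σ|p₁ᵢ − p₂ᵢ| = 0.05 + 0.08 + 0.11 + 0.04 + 0.06 + 0.10 + 0.13 + 0.04 + 0.11 = 0.72
D = 1 − ½ × 0.72 = 1 − 0.360 = 0.6400

0.64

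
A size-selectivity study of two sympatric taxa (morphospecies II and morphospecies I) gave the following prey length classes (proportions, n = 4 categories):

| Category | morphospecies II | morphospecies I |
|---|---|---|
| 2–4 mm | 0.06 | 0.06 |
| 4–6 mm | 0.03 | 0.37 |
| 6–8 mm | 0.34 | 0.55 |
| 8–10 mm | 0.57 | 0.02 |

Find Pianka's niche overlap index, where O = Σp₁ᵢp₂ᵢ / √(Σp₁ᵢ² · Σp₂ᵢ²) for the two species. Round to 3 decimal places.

0.480

Σ p₁ᵢp₂ᵢ = 0.0036 + 0.0111 + 0.1870 + 0.0114 = 0.2131
Σp_1ᵢ² = 0.06² + 0.03² + 0.34² + 0.57² = 0.0036 + 0.0009 + 0.1156 + 0.3249 = 0.4450
Σp_2ᵢ² = 0.06² + 0.37² + 0.55² + 0.02² = 0.0036 + 0.1369 + 0.3025 + 0.0004 = 0.4434
O = 0.2131 / √(0.4450 × 0.4434) = 0.2131 / 0.444199 = 0.47974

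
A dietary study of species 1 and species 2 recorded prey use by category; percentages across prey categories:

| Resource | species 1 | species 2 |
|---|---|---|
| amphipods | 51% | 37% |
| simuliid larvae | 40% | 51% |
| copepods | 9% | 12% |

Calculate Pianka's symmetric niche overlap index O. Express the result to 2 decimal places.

0.96

Convert percentages to proportions (divide by 100).
Σ p₁ᵢp₂ᵢ = 0.1887 + 0.2040 + 0.0108 = 0.4035
Σp_1ᵢ² = 0.51² + 0.40² + 0.09² = 0.2601 + 0.1600 + 0.0081 = 0.4282
Σp_2ᵢ² = 0.37² + 0.51² + 0.12² = 0.1369 + 0.2601 + 0.0144 = 0.4114
O = 0.4035 / √(0.4282 × 0.4114) = 0.4035 / 0.41972 = 0.9614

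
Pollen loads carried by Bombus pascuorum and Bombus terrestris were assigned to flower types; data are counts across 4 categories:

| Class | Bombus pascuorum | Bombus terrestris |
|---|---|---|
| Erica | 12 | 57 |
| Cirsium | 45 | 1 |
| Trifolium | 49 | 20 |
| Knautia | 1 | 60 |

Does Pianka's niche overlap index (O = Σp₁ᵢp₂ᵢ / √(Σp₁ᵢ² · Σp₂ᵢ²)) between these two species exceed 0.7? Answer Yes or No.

Proportions for Bombus pascuorum (n=107): 12/107=0.1121, 45/107=0.4206, 49/107=0.4579, 1/107=0.0093
Proportions for Bombus terrestris (n=138): 57/138=0.4130, 1/138=0.0072, 20/138=0.1449, 60/138=0.4348
Σ p₁ᵢp₂ᵢ = 0.046297 + 0.003028 + 0.066350 + 0.004044 = 0.119719
Σp_1ᵢ² = 0.1121² + 0.4206² + 0.4579² + 0.0093² = 0.012566 + 0.176904 + 0.209672 + 0.000086 = 0.399228
Σp_2ᵢ² = 0.4130² + 0.0072² + 0.1449² + 0.4348² = 0.170569 + 0.000052 + 0.020996 + 0.189051 = 0.380668
O = 0.119719 / √(0.399228 × 0.380668) = 0.119719 / 0.3898376 = 0.3071
O = 0.3071 < 0.7 → No.

No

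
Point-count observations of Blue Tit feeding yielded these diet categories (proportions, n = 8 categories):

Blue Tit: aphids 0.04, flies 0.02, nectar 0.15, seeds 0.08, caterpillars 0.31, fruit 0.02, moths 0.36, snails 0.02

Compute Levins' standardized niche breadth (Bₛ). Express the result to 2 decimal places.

Σpᵢ² = 0.04² + 0.02² + 0.15² + 0.08² + 0.31² + 0.02² + 0.36² + 0.02² = 0.0016 + 0.0004 + 0.0225 + 0.0064 + 0.0961 + 0.0004 + 0.1296 + 0.0004 = 0.2574
B = 1 / 0.2574 = 3.8850
Bₛ = (B − 1)/(n − 1) = (3.8850 − 1)/(8 − 1) = 2.8850/7 = 0.4121

0.41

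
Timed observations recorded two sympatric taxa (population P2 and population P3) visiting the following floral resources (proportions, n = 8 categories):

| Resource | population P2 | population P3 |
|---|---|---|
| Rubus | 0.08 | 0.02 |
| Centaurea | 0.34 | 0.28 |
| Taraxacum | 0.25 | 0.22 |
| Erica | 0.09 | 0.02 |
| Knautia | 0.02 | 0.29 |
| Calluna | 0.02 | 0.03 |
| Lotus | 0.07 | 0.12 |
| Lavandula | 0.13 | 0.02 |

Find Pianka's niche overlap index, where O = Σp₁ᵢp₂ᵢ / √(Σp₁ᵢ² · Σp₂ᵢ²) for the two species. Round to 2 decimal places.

0.77

Σ p₁ᵢp₂ᵢ = 0.0016 + 0.0952 + 0.0550 + 0.0018 + 0.0058 + 0.0006 + 0.0084 + 0.0026 = 0.1710
Σp_1ᵢ² = 0.08² + 0.34² + 0.25² + 0.09² + 0.02² + 0.02² + 0.07² + 0.13² = 0.0064 + 0.1156 + 0.0625 + 0.0081 + 0.0004 + 0.0004 + 0.0049 + 0.0169 = 0.2152
Σp_2ᵢ² = 0.02² + 0.28² + 0.22² + 0.02² + 0.29² + 0.03² + 0.12² + 0.02² = 0.0004 + 0.0784 + 0.0484 + 0.0004 + 0.0841 + 0.0009 + 0.0144 + 0.0004 = 0.2274
O = 0.1710 / √(0.2152 × 0.2274) = 0.1710 / 0.22122 = 0.7730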